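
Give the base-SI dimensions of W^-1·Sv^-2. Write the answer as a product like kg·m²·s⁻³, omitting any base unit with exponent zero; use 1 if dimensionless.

kg⁻¹·m⁻⁶·s⁷

W = J/s (power = energy per time),
    = kg·m²·s⁻³.
So W⁻¹ = kg⁻¹·m⁻²·s³.
Sv = J/kg (equivalent dose = energy per mass),
    = m²·s⁻².
So Sv⁻² = m⁻⁴·s⁴.
Combining: W⁻¹·Sv⁻² = (kg⁻¹·m⁻²·s³) · (m⁻⁴·s⁴) = kg⁻¹·m⁻⁶·s⁷.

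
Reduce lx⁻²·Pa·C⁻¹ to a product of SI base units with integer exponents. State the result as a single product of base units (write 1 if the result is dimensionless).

kg·m³·s⁻³·A⁻¹·cd⁻²

lx = lm/m² (illuminance = luminous flux per area),
    = m⁻²·cd.
So lx⁻² = m⁴·cd⁻².
Pa = N/m² (pressure = force per area),
    = kg·m⁻¹·s⁻².
C = A·s = s·A (charge = current × time).
So C⁻¹ = s⁻¹·A⁻¹.
Combining: lx⁻²·Pa·C⁻¹ = (m⁴·cd⁻²) · (kg·m⁻¹·s⁻²) · (s⁻¹·A⁻¹) = kg·m³·s⁻³·A⁻¹·cd⁻².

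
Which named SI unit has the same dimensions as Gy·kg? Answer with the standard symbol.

Gy = m²·s⁻².
Combining: Gy·kg = (m²·s⁻²) · kg = kg·m²·s⁻².
kg·m²·s⁻² is the base-SI form of the joule.

J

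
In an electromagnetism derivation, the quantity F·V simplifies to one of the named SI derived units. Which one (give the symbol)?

F = C/V (capacitance = charge per voltage),
    = A·s/(kg·m²·s⁻³·A⁻¹) (substituting C and V),
    = kg⁻¹·m⁻²·s⁴·A².
V = W/A (potential = power per current),
    = kg·m²·s⁻³·A⁻¹.
Combining: F·V = (kg⁻¹·m⁻²·s⁴·A²) · (kg·m²·s⁻³·A⁻¹) = s·A.
s·A is the base-SI form of the coulomb.

C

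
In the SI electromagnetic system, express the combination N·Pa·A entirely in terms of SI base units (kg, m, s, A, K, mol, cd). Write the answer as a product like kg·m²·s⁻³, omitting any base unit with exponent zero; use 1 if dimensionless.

N = kg·m·s⁻².
Pa = kg·m⁻¹·s⁻².
Combining: N·Pa·A = (kg·m·s⁻²) · (kg·m⁻¹·s⁻²) · A = kg²·s⁻⁴·A.

kg²·s⁻⁴·A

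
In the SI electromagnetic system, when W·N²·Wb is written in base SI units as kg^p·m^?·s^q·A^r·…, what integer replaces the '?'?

6

W = J/s (power = energy per time),
    = kg·m²·s⁻³.
N = kg·m/s² = kg·m·s⁻² (force = mass × acceleration).
So N² = kg²·m²·s⁻⁴.
Wb = V·s (flux: a volt is a weber per second),
    = kg·m²·s⁻²·A⁻¹.
Combining: W·N²·Wb = (kg·m²·s⁻³) · (kg²·m²·s⁻⁴) · (kg·m²·s⁻²·A⁻¹) = kg⁴·m⁶·s⁻⁹·A⁻¹.
The exponent of m is 6.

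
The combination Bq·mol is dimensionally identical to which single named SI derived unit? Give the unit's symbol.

Bq = s⁻¹.
Combining: Bq·mol = s⁻¹ · mol = s⁻¹·mol.
s⁻¹·mol is the base-SI form of the katal.

kat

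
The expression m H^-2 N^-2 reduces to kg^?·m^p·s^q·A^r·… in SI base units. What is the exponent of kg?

-4

H = kg·m²·s⁻²·A⁻².
So H⁻² = kg⁻²·m⁻⁴·s⁴·A⁴.
N = kg·m·s⁻².
So N⁻² = kg⁻²·m⁻²·s⁴.
Combining: m·H⁻²·N⁻² = m · (kg⁻²·m⁻⁴·s⁴·A⁴) · (kg⁻²·m⁻²·s⁴) = kg⁻⁴·m⁻⁵·s⁸·A⁴.
The exponent of kg is -4.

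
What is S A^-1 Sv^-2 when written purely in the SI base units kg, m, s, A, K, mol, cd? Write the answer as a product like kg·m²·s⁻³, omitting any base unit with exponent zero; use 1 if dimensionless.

kg⁻¹·m⁻⁶·s⁷·A

S = 1/Ω (conductance is reciprocal resistance),
    = kg⁻¹·m⁻²·s³·A².
Sv = J/kg (equivalent dose = energy per mass),
    = m²·s⁻².
So Sv⁻² = m⁻⁴·s⁴.
Combining: S·A⁻¹·Sv⁻² = (kg⁻¹·m⁻²·s³·A²) · A⁻¹ · (m⁻⁴·s⁴) = kg⁻¹·m⁻⁶·s⁷·A.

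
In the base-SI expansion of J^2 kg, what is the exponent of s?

J = kg·m²·s⁻².
So J² = kg²·m⁴·s⁻⁴.
Combining: J²·kg = (kg²·m⁴·s⁻⁴) · kg = kg³·m⁴·s⁻⁴.
The exponent of s is -4.

-4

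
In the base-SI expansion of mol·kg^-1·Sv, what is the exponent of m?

2

Sv = m²·s⁻².
Combining: mol·kg⁻¹·Sv = mol · kg⁻¹ · (m²·s⁻²) = kg⁻¹·m²·s⁻²·mol.
The exponent of m is 2.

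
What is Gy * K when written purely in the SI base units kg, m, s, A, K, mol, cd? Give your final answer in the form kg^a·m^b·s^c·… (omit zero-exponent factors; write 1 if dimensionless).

m²·s⁻²·K

Gy = m²·s⁻².
Combining: Gy·K = (m²·s⁻²) · K = m²·s⁻²·K.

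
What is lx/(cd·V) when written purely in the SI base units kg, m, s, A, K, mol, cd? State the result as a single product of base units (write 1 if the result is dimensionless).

kg⁻¹·m⁻⁴·s³·A

V = kg·m²·s⁻³·A⁻¹.
So V⁻¹ = kg⁻¹·m⁻²·s³·A.
lx = m⁻²·cd.
Combining: cd⁻¹·V⁻¹·lx = cd⁻¹ · (kg⁻¹·m⁻²·s³·A) · (m⁻²·cd) = kg⁻¹·m⁻⁴·s³·A.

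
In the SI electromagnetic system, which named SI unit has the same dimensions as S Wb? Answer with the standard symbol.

S = 1/Ω (conductance is reciprocal resistance),
    = kg⁻¹·m⁻²·s³·A².
Wb = V·s (flux: a volt is a weber per second),
    = kg·m²·s⁻²·A⁻¹.
Combining: S·Wb = (kg⁻¹·m⁻²·s³·A²) · (kg·m²·s⁻²·A⁻¹) = s·A.
s·A is the base-SI form of the coulomb.

C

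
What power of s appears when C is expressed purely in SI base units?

C = A·s = s·A (charge = current × time).
The exponent of s is 1.

1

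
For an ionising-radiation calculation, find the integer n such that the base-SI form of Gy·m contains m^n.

Gy = m²·s⁻².
Combining: Gy·m = (m²·s⁻²) · m = m³·s⁻².
The exponent of m is 3.

3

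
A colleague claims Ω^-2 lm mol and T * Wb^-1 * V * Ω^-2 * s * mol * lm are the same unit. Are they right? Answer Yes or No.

No

Left side:
  Ω = kg·m²·s⁻³·A⁻².
  So Ω⁻² = kg⁻²·m⁻⁴·s⁶·A⁴.
  lm = cd.
  Combining: Ω⁻²·lm·mol = (kg⁻²·m⁻⁴·s⁶·A⁴) · cd · mol = kg⁻²·m⁻⁴·s⁶·A⁴·mol·cd.
Right side:
  T = kg·s⁻²·A⁻¹.
  Wb = kg·m²·s⁻²·A⁻¹.
  So Wb⁻¹ = kg⁻¹·m⁻²·s²·A.
  V = kg·m²·s⁻³·A⁻¹.
  Ω = kg·m²·s⁻³·A⁻².
  So Ω⁻² = kg⁻²·m⁻⁴·s⁶·A⁴.
  lm = cd.
  Combining: T·Wb⁻¹·V·Ω⁻²·s·mol·lm = (kg·s⁻²·A⁻¹) · (kg⁻¹·m⁻²·s²·A) · (kg·m²·s⁻³·A⁻¹) · (kg⁻²·m⁻⁴·s⁶·A⁴) · s · mol · cd = kg⁻¹·m⁻⁴·s⁴·A³·mol·cd.
Left is kg⁻²·m⁻⁴·s⁶·A⁴·mol·cd; right is kg⁻¹·m⁻⁴·s⁴·A³·mol·cd — different.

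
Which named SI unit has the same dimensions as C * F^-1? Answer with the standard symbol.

C = s·A.
F = kg⁻¹·m⁻²·s⁴·A².
So F⁻¹ = kg·m²·s⁻⁴·A⁻².
Combining: C·F⁻¹ = (s·A) · (kg·m²·s⁻⁴·A⁻²) = kg·m²·s⁻³·A⁻¹.
kg·m²·s⁻³·A⁻¹ is the base-SI form of the volt.

V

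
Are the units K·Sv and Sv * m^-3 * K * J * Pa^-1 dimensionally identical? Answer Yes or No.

Left side:
  Sv = m²·s⁻².
  Combining: K·Sv = K · (m²·s⁻²) = m²·s⁻²·K.
Right side:
  Sv = J/kg (equivalent dose = energy per mass),
      = m²·s⁻².
  J = N·m (work = force × distance),
      = kg·m²·s⁻².
  Pa = N/m² (pressure = force per area),
      = kg·m⁻¹·s⁻².
  So Pa⁻¹ = kg⁻¹·m·s².
  Combining: Sv·m⁻³·K·J·Pa⁻¹ = (m²·s⁻²) · m⁻³ · K · (kg·m²·s⁻²) · (kg⁻¹·m·s²) = m²·s⁻²·K.
Both reduce to m²·s⁻²·K.

Yes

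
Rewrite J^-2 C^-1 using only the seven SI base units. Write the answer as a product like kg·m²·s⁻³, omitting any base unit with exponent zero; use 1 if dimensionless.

kg⁻²·m⁻⁴·s³·A⁻¹

J = kg·m²·s⁻².
So J⁻² = kg⁻²·m⁻⁴·s⁴.
C = s·A.
So C⁻¹ = s⁻¹·A⁻¹.
Combining: J⁻²·C⁻¹ = (kg⁻²·m⁻⁴·s⁴) · (s⁻¹·A⁻¹) = kg⁻²·m⁻⁴·s³·A⁻¹.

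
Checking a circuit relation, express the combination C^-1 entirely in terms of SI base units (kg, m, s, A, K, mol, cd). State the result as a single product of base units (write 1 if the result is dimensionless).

C = A·s = s·A (charge = current × time).
So C⁻¹ = s⁻¹·A⁻¹.

s⁻¹·A⁻¹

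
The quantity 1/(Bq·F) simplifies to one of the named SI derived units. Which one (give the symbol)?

Bq = s⁻¹.
So Bq⁻¹ = s.
F = kg⁻¹·m⁻²·s⁴·A².
So F⁻¹ = kg·m²·s⁻⁴·A⁻².
Combining: Bq⁻¹·F⁻¹ = s · (kg·m²·s⁻⁴·A⁻²) = kg·m²·s⁻³·A⁻².
kg·m²·s⁻³·A⁻² is the base-SI form of the ohm.

Ω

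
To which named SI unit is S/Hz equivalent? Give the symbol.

S = 1/Ω (conductance is reciprocal resistance),
    = kg⁻¹·m⁻²·s³·A².
Hz = 1/s = s⁻¹ (frequency is cycles per second).
So Hz⁻¹ = s.
Combining: S·Hz⁻¹ = (kg⁻¹·m⁻²·s³·A²) · s = kg⁻¹·m⁻²·s⁴·A².
kg⁻¹·m⁻²·s⁴·A² is the base-SI form of the farad.

F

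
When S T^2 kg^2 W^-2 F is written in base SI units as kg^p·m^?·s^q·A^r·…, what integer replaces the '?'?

S = 1/Ω (conductance is reciprocal resistance),
    = kg⁻¹·m⁻²·s³·A².
T = Wb/m² (flux density = flux per area),
    = kg·s⁻²·A⁻¹.
So T² = kg²·s⁻⁴·A⁻².
W = J/s (power = energy per time),
    = kg·m²·s⁻³.
So W⁻² = kg⁻²·m⁻⁴·s⁶.
F = C/V (capacitance = charge per voltage),
    = A·s/(kg·m²·s⁻³·A⁻¹) (substituting C and V),
    = kg⁻¹·m⁻²·s⁴·A².
Combining: S·T²·kg²·W⁻²·F = (kg⁻¹·m⁻²·s³·A²) · (kg²·s⁻⁴·A⁻²) · kg² · (kg⁻²·m⁻⁴·s⁶) · (kg⁻¹·m⁻²·s⁴·A²) = m⁻⁸·s⁹·A².
The exponent of m is -8.

-8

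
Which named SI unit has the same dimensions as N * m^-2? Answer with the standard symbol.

N = kg·m/s² = kg·m·s⁻² (force = mass × acceleration).
Combining: N·m⁻² = (kg·m·s⁻²) · m⁻² = kg·m⁻¹·s⁻².
kg·m⁻¹·s⁻² is the base-SI form of the pascal.

Pa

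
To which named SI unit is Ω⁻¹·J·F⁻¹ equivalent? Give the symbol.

W

Ω = kg·m²·s⁻³·A⁻².
So Ω⁻¹ = kg⁻¹·m⁻²·s³·A².
J = kg·m²·s⁻².
F = kg⁻¹·m⁻²·s⁴·A².
So F⁻¹ = kg·m²·s⁻⁴·A⁻².
Combining: Ω⁻¹·J·F⁻¹ = (kg⁻¹·m⁻²·s³·A²) · (kg·m²·s⁻²) · (kg·m²·s⁻⁴·A⁻²) = kg·m²·s⁻³.
kg·m²·s⁻³ is the base-SI form of the watt.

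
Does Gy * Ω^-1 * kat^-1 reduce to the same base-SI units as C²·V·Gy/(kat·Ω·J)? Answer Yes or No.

Left side:
  Gy = m²·s⁻².
  Ω = kg·m²·s⁻³·A⁻².
  So Ω⁻¹ = kg⁻¹·m⁻²·s³·A².
  kat = s⁻¹·mol.
  So kat⁻¹ = s·mol⁻¹.
  Combining: Gy·Ω⁻¹·kat⁻¹ = (m²·s⁻²) · (kg⁻¹·m⁻²·s³·A²) · (s·mol⁻¹) = kg⁻¹·s²·A²·mol⁻¹.
Right side:
  C = A·s = s·A (charge = current × time).
  So C² = s²·A².
  V = W/A (potential = power per current),
      = kg·m²·s⁻³·A⁻¹.
  kat = mol/s = s⁻¹·mol (catalytic activity).
  So kat⁻¹ = s·mol⁻¹.
  Gy = J/kg (absorbed dose = energy per mass),
      = m²·s⁻².
  Ω = V/A (resistance = voltage per current),
      = kg·m²·s⁻³·A⁻².
  So Ω⁻¹ = kg⁻¹·m⁻²·s³·A².
  J = N·m (work = force × distance),
      = kg·m²·s⁻².
  So J⁻¹ = kg⁻¹·m⁻²·s².
  Combining: C²·V·kat⁻¹·Gy·Ω⁻¹·J⁻¹ = (s²·A²) · (kg·m²·s⁻³·A⁻¹) · (s·mol⁻¹) · (m²·s⁻²) · (kg⁻¹·m⁻²·s³·A²) · (kg⁻¹·m⁻²·s²) = kg⁻¹·s³·A³·mol⁻¹.
Left is kg⁻¹·s²·A²·mol⁻¹; right is kg⁻¹·s³·A³·mol⁻¹ — different.

No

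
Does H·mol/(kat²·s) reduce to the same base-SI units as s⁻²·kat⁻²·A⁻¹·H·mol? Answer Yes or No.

Left side:
  H = Wb/A (inductance = flux per current),
      = kg·m²·s⁻²·A⁻².
  kat = mol/s = s⁻¹·mol (catalytic activity).
  So kat⁻² = s²·mol⁻².
  Combining: H·mol·kat⁻²·s⁻¹ = (kg·m²·s⁻²·A⁻²) · mol · (s²·mol⁻²) · s⁻¹ = kg·m²·s⁻¹·A⁻²·mol⁻¹.
Right side:
  kat = mol/s = s⁻¹·mol (catalytic activity).
  So kat⁻² = s²·mol⁻².
  H = Wb/A (inductance = flux per current),
      = kg·m²·s⁻²·A⁻².
  Combining: s⁻²·kat⁻²·A⁻¹·H·mol = s⁻² · (s²·mol⁻²) · A⁻¹ · (kg·m²·s⁻²·A⁻²) · mol = kg·m²·s⁻²·A⁻³·mol⁻¹.
Left is kg·m²·s⁻¹·A⁻²·mol⁻¹; right is kg·m²·s⁻²·A⁻³·mol⁻¹ — different.

No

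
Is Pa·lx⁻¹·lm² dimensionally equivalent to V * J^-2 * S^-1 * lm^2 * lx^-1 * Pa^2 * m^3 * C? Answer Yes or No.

Left side:
  Pa = N/m² (pressure = force per area),
      = kg·m⁻¹·s⁻².
  lx = lm/m² (illuminance = luminous flux per area),
      = m⁻²·cd.
  So lx⁻¹ = m²·cd⁻¹.
  lm = cd·sr = cd (luminous flux; sr is dimensionless).
  So lm² = cd².
  Combining: Pa·lx⁻¹·lm² = (kg·m⁻¹·s⁻²) · (m²·cd⁻¹) · cd² = kg·m·s⁻²·cd.
Right side:
  V = kg·m²·s⁻³·A⁻¹.
  J = kg·m²·s⁻².
  So J⁻² = kg⁻²·m⁻⁴·s⁴.
  S = kg⁻¹·m⁻²·s³·A².
  So S⁻¹ = kg·m²·s⁻³·A⁻².
  lm = cd.
  So lm² = cd².
  lx = m⁻²·cd.
  So lx⁻¹ = m²·cd⁻¹.
  Pa = kg·m⁻¹·s⁻².
  So Pa² = kg²·m⁻²·s⁻⁴.
  C = s·A.
  Combining: V·J⁻²·S⁻¹·lm²·lx⁻¹·Pa²·m³·C = (kg·m²·s⁻³·A⁻¹) · (kg⁻²·m⁻⁴·s⁴) · (kg·m²·s⁻³·A⁻²) · cd² · (m²·cd⁻¹) · (kg²·m⁻²·s⁻⁴) · m³ · (s·A) = kg²·m³·s⁻⁵·A⁻²·cd.
Left is kg·m·s⁻²·cd; right is kg²·m³·s⁻⁵·A⁻²·cd — different.

No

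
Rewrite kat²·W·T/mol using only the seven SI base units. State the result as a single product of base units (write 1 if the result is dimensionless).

kat = mol/s = s⁻¹·mol (catalytic activity).
So kat² = s⁻²·mol².
W = J/s (power = energy per time),
    = kg·m²·s⁻³.
T = Wb/m² (flux density = flux per area),
    = kg·s⁻²·A⁻¹.
Combining: kat²·W·mol⁻¹·T = (s⁻²·mol²) · (kg·m²·s⁻³) · mol⁻¹ · (kg·s⁻²·A⁻¹) = kg²·m²·s⁻⁷·A⁻¹·mol.

kg²·m²·s⁻⁷·A⁻¹·mol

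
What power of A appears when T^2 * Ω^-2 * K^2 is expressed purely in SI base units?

T = kg·s⁻²·A⁻¹.
So T² = kg²·s⁻⁴·A⁻².
Ω = kg·m²·s⁻³·A⁻².
So Ω⁻² = kg⁻²·m⁻⁴·s⁶·A⁴.
Combining: T²·Ω⁻²·K² = (kg²·s⁻⁴·A⁻²) · (kg⁻²·m⁻⁴·s⁶·A⁴) · K² = m⁻⁴·s²·A²·K².
The exponent of A is 2.

2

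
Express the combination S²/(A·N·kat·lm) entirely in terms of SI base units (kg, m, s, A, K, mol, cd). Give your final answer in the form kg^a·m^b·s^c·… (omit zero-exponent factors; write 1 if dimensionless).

kg⁻³·m⁻⁵·s⁹·A³·mol⁻¹·cd⁻¹

N = kg·m·s⁻².
So N⁻¹ = kg⁻¹·m⁻¹·s².
kat = s⁻¹·mol.
So kat⁻¹ = s·mol⁻¹.
lm = cd.
So lm⁻¹ = cd⁻¹.
S = kg⁻¹·m⁻²·s³·A².
So S² = kg⁻²·m⁻⁴·s⁶·A⁴.
Combining: A⁻¹·N⁻¹·kat⁻¹·lm⁻¹·S² = A⁻¹ · (kg⁻¹·m⁻¹·s²) · (s·mol⁻¹) · cd⁻¹ · (kg⁻²·m⁻⁴·s⁶·A⁴) = kg⁻³·m⁻⁵·s⁹·A³·mol⁻¹·cd⁻¹.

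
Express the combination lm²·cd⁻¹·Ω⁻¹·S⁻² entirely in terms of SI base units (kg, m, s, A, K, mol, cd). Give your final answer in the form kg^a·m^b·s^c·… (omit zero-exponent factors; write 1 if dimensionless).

lm = cd·sr = cd (luminous flux; sr is dimensionless).
So lm² = cd².
Ω = V/A (resistance = voltage per current),
    = kg·m²·s⁻³·A⁻².
So Ω⁻¹ = kg⁻¹·m⁻²·s³·A².
S = 1/Ω (conductance is reciprocal resistance),
    = kg⁻¹·m⁻²·s³·A².
So S⁻² = kg²·m⁴·s⁻⁶·A⁻⁴.
Combining: lm²·cd⁻¹·Ω⁻¹·S⁻² = cd² · cd⁻¹ · (kg⁻¹·m⁻²·s³·A²) · (kg²·m⁴·s⁻⁶·A⁻⁴) = kg·m²·s⁻³·A⁻²·cd.

kg·m²·s⁻³·A⁻²·cd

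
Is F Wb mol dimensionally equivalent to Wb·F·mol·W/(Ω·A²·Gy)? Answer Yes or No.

No

Left side:
  F = kg⁻¹·m⁻²·s⁴·A².
  Wb = kg·m²·s⁻²·A⁻¹.
  Combining: F·Wb·mol = (kg⁻¹·m⁻²·s⁴·A²) · (kg·m²·s⁻²·A⁻¹) · mol = s²·A·mol.
Right side:
  Wb = V·s (flux: a volt is a weber per second),
      = kg·m²·s⁻²·A⁻¹.
  F = C/V (capacitance = charge per voltage),
      = A·s/(kg·m²·s⁻³·A⁻¹) (substituting C and V),
      = kg⁻¹·m⁻²·s⁴·A².
  Ω = V/A (resistance = voltage per current),
      = kg·m²·s⁻³·A⁻².
  So Ω⁻¹ = kg⁻¹·m⁻²·s³·A².
  Gy = J/kg (absorbed dose = energy per mass),
      = m²·s⁻².
  So Gy⁻¹ = m⁻²·s².
  W = J/s (power = energy per time),
      = kg·m²·s⁻³.
  Combining: Wb·F·Ω⁻¹·A⁻²·mol·Gy⁻¹·W = (kg·m²·s⁻²·A⁻¹) · (kg⁻¹·m⁻²·s⁴·A²) · (kg⁻¹·m⁻²·s³·A²) · A⁻² · mol · (m⁻²·s²) · (kg·m²·s⁻³) = m⁻²·s⁴·A·mol.
Left is s²·A·mol; right is m⁻²·s⁴·A·mol — different.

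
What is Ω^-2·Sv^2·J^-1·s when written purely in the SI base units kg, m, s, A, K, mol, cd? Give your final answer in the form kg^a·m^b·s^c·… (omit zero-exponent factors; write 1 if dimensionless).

kg⁻³·m⁻²·s⁵·A⁴

Ω = V/A (resistance = voltage per current),
    = kg·m²·s⁻³·A⁻².
So Ω⁻² = kg⁻²·m⁻⁴·s⁶·A⁴.
Sv = J/kg (equivalent dose = energy per mass),
    = m²·s⁻².
So Sv² = m⁴·s⁻⁴.
J = N·m (work = force × distance),
    = kg·m²·s⁻².
So J⁻¹ = kg⁻¹·m⁻²·s².
Combining: Ω⁻²·Sv²·J⁻¹·s = (kg⁻²·m⁻⁴·s⁶·A⁴) · (m⁴·s⁻⁴) · (kg⁻¹·m⁻²·s²) · s = kg⁻³·m⁻²·s⁵·A⁴.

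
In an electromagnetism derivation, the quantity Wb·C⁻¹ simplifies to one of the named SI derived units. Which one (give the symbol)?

Wb = V·s (flux: a volt is a weber per second),
    = kg·m²·s⁻²·A⁻¹.
C = A·s = s·A (charge = current × time).
So C⁻¹ = s⁻¹·A⁻¹.
Combining: Wb·C⁻¹ = (kg·m²·s⁻²·A⁻¹) · (s⁻¹·A⁻¹) = kg·m²·s⁻³·A⁻².
kg·m²·s⁻³·A⁻² is the base-SI form of the ohm.

Ω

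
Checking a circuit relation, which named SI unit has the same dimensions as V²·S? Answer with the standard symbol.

V = kg·m²·s⁻³·A⁻¹.
So V² = kg²·m⁴·s⁻⁶·A⁻².
S = kg⁻¹·m⁻²·s³·A².
Combining: V²·S = (kg²·m⁴·s⁻⁶·A⁻²) · (kg⁻¹·m⁻²·s³·A²) = kg·m²·s⁻³.
kg·m²·s⁻³ is the base-SI form of the watt.

W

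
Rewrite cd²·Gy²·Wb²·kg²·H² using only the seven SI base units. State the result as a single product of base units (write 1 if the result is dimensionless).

Gy = J/kg (absorbed dose = energy per mass),
    = m²·s⁻².
So Gy² = m⁴·s⁻⁴.
Wb = V·s (flux: a volt is a weber per second),
    = kg·m²·s⁻²·A⁻¹.
So Wb² = kg²·m⁴·s⁻⁴·A⁻².
H = Wb/A (inductance = flux per current),
    = kg·m²·s⁻²·A⁻².
So H² = kg²·m⁴·s⁻⁴·A⁻⁴.
Combining: cd²·Gy²·Wb²·kg²·H² = cd² · (m⁴·s⁻⁴) · (kg²·m⁴·s⁻⁴·A⁻²) · kg² · (kg²·m⁴·s⁻⁴·A⁻⁴) = kg⁶·m¹²·s⁻¹²·A⁻⁶·cd².

kg⁶·m¹²·s⁻¹²·A⁻⁶·cd²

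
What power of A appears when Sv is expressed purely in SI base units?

Sv = J/kg (equivalent dose = energy per mass),
    = m²·s⁻².
The exponent of A is 0.

0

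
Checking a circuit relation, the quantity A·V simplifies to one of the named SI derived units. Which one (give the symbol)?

W

V = kg·m²·s⁻³·A⁻¹.
Combining: A·V = A · (kg·m²·s⁻³·A⁻¹) = kg·m²·s⁻³.
kg·m²·s⁻³ is the base-SI form of the watt.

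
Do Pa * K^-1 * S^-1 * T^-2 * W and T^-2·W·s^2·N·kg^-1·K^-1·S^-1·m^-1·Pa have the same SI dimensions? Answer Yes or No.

Yes

Left side:
  Pa = kg·m⁻¹·s⁻².
  S = kg⁻¹·m⁻²·s³·A².
  So S⁻¹ = kg·m²·s⁻³·A⁻².
  T = kg·s⁻²·A⁻¹.
  So T⁻² = kg⁻²·s⁴·A².
  W = kg·m²·s⁻³.
  Combining: Pa·K⁻¹·S⁻¹·T⁻²·W = (kg·m⁻¹·s⁻²) · K⁻¹ · (kg·m²·s⁻³·A⁻²) · (kg⁻²·s⁴·A²) · (kg·m²·s⁻³) = kg·m³·s⁻⁴·K⁻¹.
Right side:
  T = Wb/m² (flux density = flux per area),
      = kg·s⁻²·A⁻¹.
  So T⁻² = kg⁻²·s⁴·A².
  W = J/s (power = energy per time),
      = kg·m²·s⁻³.
  N = kg·m/s² = kg·m·s⁻² (force = mass × acceleration).
  S = 1/Ω (conductance is reciprocal resistance),
      = kg⁻¹·m⁻²·s³·A².
  So S⁻¹ = kg·m²·s⁻³·A⁻².
  Pa = N/m² (pressure = force per area),
      = kg·m⁻¹·s⁻².
  Combining: T⁻²·W·s²·N·kg⁻¹·K⁻¹·S⁻¹·m⁻¹·Pa = (kg⁻²·s⁴·A²) · (kg·m²·s⁻³) · s² · (kg·m·s⁻²) · kg⁻¹ · K⁻¹ · (kg·m²·s⁻³·A⁻²) · m⁻¹ · (kg·m⁻¹·s⁻²) = kg·m³·s⁻⁴·K⁻¹.
Both reduce to kg·m³·s⁻⁴·K⁻¹.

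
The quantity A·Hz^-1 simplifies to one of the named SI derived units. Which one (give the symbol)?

C

Hz = s⁻¹.
So Hz⁻¹ = s.
Combining: A·Hz⁻¹ = A · s = s·A.
s·A is the base-SI form of the coulomb.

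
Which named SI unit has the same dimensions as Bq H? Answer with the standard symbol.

Ω

Bq = 1/s = s⁻¹ (activity is decays per second).
H = Wb/A (inductance = flux per current),
    = kg·m²·s⁻²·A⁻².
Combining: Bq·H = s⁻¹ · (kg·m²·s⁻²·A⁻²) = kg·m²·s⁻³·A⁻².
kg·m²·s⁻³·A⁻² is the base-SI form of the ohm.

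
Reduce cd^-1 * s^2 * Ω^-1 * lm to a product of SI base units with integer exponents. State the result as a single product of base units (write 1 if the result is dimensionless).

kg⁻¹·m⁻²·s⁵·A²

Ω = V/A (resistance = voltage per current),
    = kg·m²·s⁻³·A⁻².
So Ω⁻¹ = kg⁻¹·m⁻²·s³·A².
lm = cd·sr = cd (luminous flux; sr is dimensionless).
Combining: cd⁻¹·s²·Ω⁻¹·lm = cd⁻¹ · s² · (kg⁻¹·m⁻²·s³·A²) · cd = kg⁻¹·m⁻²·s⁵·A².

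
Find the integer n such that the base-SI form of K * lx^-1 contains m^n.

2

lx = lm/m² (illuminance = luminous flux per area),
    = m⁻²·cd.
So lx⁻¹ = m²·cd⁻¹.
Combining: K·lx⁻¹ = K · (m²·cd⁻¹) = m²·K·cd⁻¹.
The exponent of m is 2.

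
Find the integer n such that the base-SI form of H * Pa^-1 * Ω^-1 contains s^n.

3

H = kg·m²·s⁻²·A⁻².
Pa = kg·m⁻¹·s⁻².
So Pa⁻¹ = kg⁻¹·m·s².
Ω = kg·m²·s⁻³·A⁻².
So Ω⁻¹ = kg⁻¹·m⁻²·s³·A².
Combining: H·Pa⁻¹·Ω⁻¹ = (kg·m²·s⁻²·A⁻²) · (kg⁻¹·m·s²) · (kg⁻¹·m⁻²·s³·A²) = kg⁻¹·m·s³.
The exponent of s is 3.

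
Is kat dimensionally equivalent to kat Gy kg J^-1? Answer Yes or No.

Yes

Left side:
  kat = mol/s = s⁻¹·mol (catalytic activity).
Right side:
  kat = s⁻¹·mol.
  Gy = m²·s⁻².
  J = kg·m²·s⁻².
  So J⁻¹ = kg⁻¹·m⁻²·s².
  Combining: kat·Gy·kg·J⁻¹ = (s⁻¹·mol) · (m²·s⁻²) · kg · (kg⁻¹·m⁻²·s²) = s⁻¹·mol.
Both reduce to s⁻¹·mol.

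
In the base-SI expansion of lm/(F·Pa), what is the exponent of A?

lm = cd·sr = cd (luminous flux; sr is dimensionless).
F = C/V (capacitance = charge per voltage),
    = A·s/(kg·m²·s⁻³·A⁻¹) (substituting C and V),
    = kg⁻¹·m⁻²·s⁴·A².
So F⁻¹ = kg·m²·s⁻⁴·A⁻².
Pa = N/m² (pressure = force per area),
    = kg·m⁻¹·s⁻².
So Pa⁻¹ = kg⁻¹·m·s².
Combining: lm·F⁻¹·Pa⁻¹ = cd · (kg·m²·s⁻⁴·A⁻²) · (kg⁻¹·m·s²) = m³·s⁻²·A⁻²·cd.
The exponent of A is -2.

-2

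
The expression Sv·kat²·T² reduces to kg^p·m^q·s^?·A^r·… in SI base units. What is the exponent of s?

Sv = J/kg (equivalent dose = energy per mass),
    = m²·s⁻².
kat = mol/s = s⁻¹·mol (catalytic activity).
So kat² = s⁻²·mol².
T = Wb/m² (flux density = flux per area),
    = kg·s⁻²·A⁻¹.
So T² = kg²·s⁻⁴·A⁻².
Combining: Sv·kat²·T² = (m²·s⁻²) · (s⁻²·mol²) · (kg²·s⁻⁴·A⁻²) = kg²·m²·s⁻⁸·A⁻²·mol².
The exponent of s is -8.

-8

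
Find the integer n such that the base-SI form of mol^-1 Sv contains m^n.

2

Sv = m²·s⁻².
Combining: mol⁻¹·Sv = mol⁻¹ · (m²·s⁻²) = m²·s⁻²·mol⁻¹.
The exponent of m is 2.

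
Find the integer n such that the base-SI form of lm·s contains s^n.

1

lm = cd.
Combining: lm·s = cd · s = s·cd.
The exponent of s is 1.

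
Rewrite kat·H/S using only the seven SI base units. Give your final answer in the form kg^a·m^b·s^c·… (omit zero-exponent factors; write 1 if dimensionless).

kat = mol/s = s⁻¹·mol (catalytic activity).
S = 1/Ω (conductance is reciprocal resistance),
    = kg⁻¹·m⁻²·s³·A².
So S⁻¹ = kg·m²·s⁻³·A⁻².
H = Wb/A (inductance = flux per current),
    = kg·m²·s⁻²·A⁻².
Combining: kat·S⁻¹·H = (s⁻¹·mol) · (kg·m²·s⁻³·A⁻²) · (kg·m²·s⁻²·A⁻²) = kg²·m⁴·s⁻⁶·A⁻⁴·mol.

kg²·m⁴·s⁻⁶·A⁻⁴·mol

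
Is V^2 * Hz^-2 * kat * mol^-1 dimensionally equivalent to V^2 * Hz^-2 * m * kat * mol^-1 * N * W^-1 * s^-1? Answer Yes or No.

Left side:
  V = kg·m²·s⁻³·A⁻¹.
  So V² = kg²·m⁴·s⁻⁶·A⁻².
  Hz = s⁻¹.
  So Hz⁻² = s².
  kat = s⁻¹·mol.
  Combining: V²·Hz⁻²·kat·mol⁻¹ = (kg²·m⁴·s⁻⁶·A⁻²) · s² · (s⁻¹·mol) · mol⁻¹ = kg²·m⁴·s⁻⁵·A⁻².
Right side:
  V = kg·m²·s⁻³·A⁻¹.
  So V² = kg²·m⁴·s⁻⁶·A⁻².
  Hz = s⁻¹.
  So Hz⁻² = s².
  kat = s⁻¹·mol.
  N = kg·m·s⁻².
  W = kg·m²·s⁻³.
  So W⁻¹ = kg⁻¹·m⁻²·s³.
  Combining: V²·Hz⁻²·m·kat·mol⁻¹·N·W⁻¹·s⁻¹ = (kg²·m⁴·s⁻⁶·A⁻²) · s² · m · (s⁻¹·mol) · mol⁻¹ · (kg·m·s⁻²) · (kg⁻¹·m⁻²·s³) · s⁻¹ = kg²·m⁴·s⁻⁵·A⁻².
Both reduce to kg²·m⁴·s⁻⁵·A⁻².

Yes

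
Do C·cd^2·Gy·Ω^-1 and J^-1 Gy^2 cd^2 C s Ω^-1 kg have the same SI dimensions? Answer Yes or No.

No

Left side:
  C = A·s = s·A (charge = current × time).
  Gy = J/kg (absorbed dose = energy per mass),
      = m²·s⁻².
  Ω = V/A (resistance = voltage per current),
      = kg·m²·s⁻³·A⁻².
  So Ω⁻¹ = kg⁻¹·m⁻²·s³·A².
  Combining: C·cd²·Gy·Ω⁻¹ = (s·A) · cd² · (m²·s⁻²) · (kg⁻¹·m⁻²·s³·A²) = kg⁻¹·s²·A³·cd².
Right side:
  J = kg·m²·s⁻².
  So J⁻¹ = kg⁻¹·m⁻²·s².
  Gy = m²·s⁻².
  So Gy² = m⁴·s⁻⁴.
  C = s·A.
  Ω = kg·m²·s⁻³·A⁻².
  So Ω⁻¹ = kg⁻¹·m⁻²·s³·A².
  Combining: J⁻¹·Gy²·cd²·C·s·Ω⁻¹·kg = (kg⁻¹·m⁻²·s²) · (m⁴·s⁻⁴) · cd² · (s·A) · s · (kg⁻¹·m⁻²·s³·A²) · kg = kg⁻¹·s³·A³·cd².
Left is kg⁻¹·s²·A³·cd²; right is kg⁻¹·s³·A³·cd² — different.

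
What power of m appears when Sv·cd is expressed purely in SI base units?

Sv = J/kg (equivalent dose = energy per mass),
    = m²·s⁻².
Combining: Sv·cd = (m²·s⁻²) · cd = m²·s⁻²·cd.
The exponent of m is 2.

2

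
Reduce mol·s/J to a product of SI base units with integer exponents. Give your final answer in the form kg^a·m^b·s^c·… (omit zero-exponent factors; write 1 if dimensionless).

kg⁻¹·m⁻²·s³·mol

J = N·m (work = force × distance),
    = kg·m²·s⁻².
So J⁻¹ = kg⁻¹·m⁻²·s².
Combining: J⁻¹·mol·s = (kg⁻¹·m⁻²·s²) · mol · s = kg⁻¹·m⁻²·s³·mol.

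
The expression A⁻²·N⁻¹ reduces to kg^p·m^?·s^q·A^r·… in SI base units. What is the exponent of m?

N = kg·m/s² = kg·m·s⁻² (force = mass × acceleration).
So N⁻¹ = kg⁻¹·m⁻¹·s².
Combining: A⁻²·N⁻¹ = A⁻² · (kg⁻¹·m⁻¹·s²) = kg⁻¹·m⁻¹·s²·A⁻².
The exponent of m is -1.

-1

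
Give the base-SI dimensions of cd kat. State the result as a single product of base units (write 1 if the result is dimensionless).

kat = mol/s = s⁻¹·mol (catalytic activity).
Combining: cd·kat = cd · (s⁻¹·mol) = s⁻¹·mol·cd.

s⁻¹·mol·cd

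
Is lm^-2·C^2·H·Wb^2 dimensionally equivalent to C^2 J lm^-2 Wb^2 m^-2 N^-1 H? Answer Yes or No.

No

Left side:
  lm = cd.
  So lm⁻² = cd⁻².
  C = s·A.
  So C² = s²·A².
  H = kg·m²·s⁻²·A⁻².
  Wb = kg·m²·s⁻²·A⁻¹.
  So Wb² = kg²·m⁴·s⁻⁴·A⁻².
  Combining: lm⁻²·C²·H·Wb² = cd⁻² · (s²·A²) · (kg·m²·s⁻²·A⁻²) · (kg²·m⁴·s⁻⁴·A⁻²) = kg³·m⁶·s⁻⁴·A⁻²·cd⁻².
Right side:
  C = A·s = s·A (charge = current × time).
  So C² = s²·A².
  J = N·m (work = force × distance),
      = kg·m²·s⁻².
  lm = cd·sr = cd (luminous flux; sr is dimensionless).
  So lm⁻² = cd⁻².
  Wb = V·s (flux: a volt is a weber per second),
      = kg·m²·s⁻²·A⁻¹.
  So Wb² = kg²·m⁴·s⁻⁴·A⁻².
  N = kg·m/s² = kg·m·s⁻² (force = mass × acceleration).
  So N⁻¹ = kg⁻¹·m⁻¹·s².
  H = Wb/A (inductance = flux per current),
      = kg·m²·s⁻²·A⁻².
  Combining: C²·J·lm⁻²·Wb²·m⁻²·N⁻¹·H = (s²·A²) · (kg·m²·s⁻²) · cd⁻² · (kg²·m⁴·s⁻⁴·A⁻²) · m⁻² · (kg⁻¹·m⁻¹·s²) · (kg·m²·s⁻²·A⁻²) = kg³·m⁵·s⁻⁴·A⁻²·cd⁻².
Left is kg³·m⁶·s⁻⁴·A⁻²·cd⁻²; right is kg³·m⁵·s⁻⁴·A⁻²·cd⁻² — different.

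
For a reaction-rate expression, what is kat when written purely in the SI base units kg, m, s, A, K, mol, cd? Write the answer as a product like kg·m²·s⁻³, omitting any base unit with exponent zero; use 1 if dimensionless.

s⁻¹·mol

kat = s⁻¹·mol.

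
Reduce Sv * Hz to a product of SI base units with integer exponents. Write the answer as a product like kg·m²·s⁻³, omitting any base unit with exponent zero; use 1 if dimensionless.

m²·s⁻³

Sv = J/kg (equivalent dose = energy per mass),
    = m²·s⁻².
Hz = 1/s = s⁻¹ (frequency is cycles per second).
Combining: Sv·Hz = (m²·s⁻²) · s⁻¹ = m²·s⁻³.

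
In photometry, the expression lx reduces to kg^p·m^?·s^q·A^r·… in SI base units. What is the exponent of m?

lx = lm/m² (illuminance = luminous flux per area),
    = m⁻²·cd.
The exponent of m is -2.

-2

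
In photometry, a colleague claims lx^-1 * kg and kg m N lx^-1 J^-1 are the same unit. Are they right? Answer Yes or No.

Left side:
  lx = m⁻²·cd.
  So lx⁻¹ = m²·cd⁻¹.
  Combining: lx⁻¹·kg = (m²·cd⁻¹) · kg = kg·m²·cd⁻¹.
Right side:
  N = kg·m·s⁻².
  lx = m⁻²·cd.
  So lx⁻¹ = m²·cd⁻¹.
  J = kg·m²·s⁻².
  So J⁻¹ = kg⁻¹·m⁻²·s².
  Combining: kg·m·N·lx⁻¹·J⁻¹ = kg · m · (kg·m·s⁻²) · (m²·cd⁻¹) · (kg⁻¹·m⁻²·s²) = kg·m²·cd⁻¹.
Both reduce to kg·m²·cd⁻¹.

Yes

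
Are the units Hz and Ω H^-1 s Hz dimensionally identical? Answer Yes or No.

Yes

Left side:
  Hz = 1/s = s⁻¹ (frequency is cycles per second).
Right side:
  Ω = kg·m²·s⁻³·A⁻².
  H = kg·m²·s⁻²·A⁻².
  So H⁻¹ = kg⁻¹·m⁻²·s²·A².
  Hz = s⁻¹.
  Combining: Ω·H⁻¹·s·Hz = (kg·m²·s⁻³·A⁻²) · (kg⁻¹·m⁻²·s²·A²) · s · s⁻¹ = s⁻¹.
Both reduce to s⁻¹.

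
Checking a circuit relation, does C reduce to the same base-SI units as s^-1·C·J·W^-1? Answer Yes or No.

Yes

Left side:
  C = A·s = s·A (charge = current × time).
Right side:
  C = A·s = s·A (charge = current × time).
  J = N·m (work = force × distance),
      = kg·m²·s⁻².
  W = J/s (power = energy per time),
      = kg·m²·s⁻³.
  So W⁻¹ = kg⁻¹·m⁻²·s³.
  Combining: s⁻¹·C·J·W⁻¹ = s⁻¹ · (s·A) · (kg·m²·s⁻²) · (kg⁻¹·m⁻²·s³) = s·A.
Both reduce to s·A.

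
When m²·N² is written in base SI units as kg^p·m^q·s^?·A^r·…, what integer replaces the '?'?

-4

N = kg·m·s⁻².
So N² = kg²·m²·s⁻⁴.
Combining: m²·N² = m² · (kg²·m²·s⁻⁴) = kg²·m⁴·s⁻⁴.
The exponent of s is -4.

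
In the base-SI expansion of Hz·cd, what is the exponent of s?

-1

Hz = 1/s = s⁻¹ (frequency is cycles per second).
Combining: Hz·cd = s⁻¹ · cd = s⁻¹·cd.
The exponent of s is -1.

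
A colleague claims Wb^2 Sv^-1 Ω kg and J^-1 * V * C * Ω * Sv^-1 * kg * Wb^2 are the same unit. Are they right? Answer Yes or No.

Left side:
  Wb = V·s (flux: a volt is a weber per second),
      = kg·m²·s⁻²·A⁻¹.
  So Wb² = kg²·m⁴·s⁻⁴·A⁻².
  Sv = J/kg (equivalent dose = energy per mass),
      = m²·s⁻².
  So Sv⁻¹ = m⁻²·s².
  Ω = V/A (resistance = voltage per current),
      = kg·m²·s⁻³·A⁻².
  Combining: Wb²·Sv⁻¹·Ω·kg = (kg²·m⁴·s⁻⁴·A⁻²) · (m⁻²·s²) · (kg·m²·s⁻³·A⁻²) · kg = kg⁴·m⁴·s⁻⁵·A⁻⁴.
Right side:
  J = N·m (work = force × distance),
      = kg·m²·s⁻².
  So J⁻¹ = kg⁻¹·m⁻²·s².
  V = W/A (potential = power per current),
      = kg·m²·s⁻³·A⁻¹.
  C = A·s = s·A (charge = current × time).
  Ω = V/A (resistance = voltage per current),
      = kg·m²·s⁻³·A⁻².
  Sv = J/kg (equivalent dose = energy per mass),
      = m²·s⁻².
  So Sv⁻¹ = m⁻²·s².
  Wb = V·s (flux: a volt is a weber per second),
      = kg·m²·s⁻²·A⁻¹.
  So Wb² = kg²·m⁴·s⁻⁴·A⁻².
  Combining: J⁻¹·V·C·Ω·Sv⁻¹·kg·Wb² = (kg⁻¹·m⁻²·s²) · (kg·m²·s⁻³·A⁻¹) · (s·A) · (kg·m²·s⁻³·A⁻²) · (m⁻²·s²) · kg · (kg²·m⁴·s⁻⁴·A⁻²) = kg⁴·m⁴·s⁻⁵·A⁻⁴.
Both reduce to kg⁴·m⁴·s⁻⁵·A⁻⁴.

Yes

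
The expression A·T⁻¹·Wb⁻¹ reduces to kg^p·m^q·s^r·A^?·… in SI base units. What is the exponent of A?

3

T = kg·s⁻²·A⁻¹.
So T⁻¹ = kg⁻¹·s²·A.
Wb = kg·m²·s⁻²·A⁻¹.
So Wb⁻¹ = kg⁻¹·m⁻²·s²·A.
Combining: A·T⁻¹·Wb⁻¹ = A · (kg⁻¹·s²·A) · (kg⁻¹·m⁻²·s²·A) = kg⁻²·m⁻²·s⁴·A³.
The exponent of A is 3.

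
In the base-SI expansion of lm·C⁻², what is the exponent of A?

lm = cd.
C = s·A.
So C⁻² = s⁻²·A⁻².
Combining: lm·C⁻² = cd · (s⁻²·A⁻²) = s⁻²·A⁻²·cd.
The exponent of A is -2.

-2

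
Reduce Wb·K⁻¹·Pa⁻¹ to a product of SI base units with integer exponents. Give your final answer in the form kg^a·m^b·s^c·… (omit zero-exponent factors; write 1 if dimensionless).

m³·A⁻¹·K⁻¹

Wb = V·s (flux: a volt is a weber per second),
    = kg·m²·s⁻²·A⁻¹.
Pa = N/m² (pressure = force per area),
    = kg·m⁻¹·s⁻².
So Pa⁻¹ = kg⁻¹·m·s².
Combining: Wb·K⁻¹·Pa⁻¹ = (kg·m²·s⁻²·A⁻¹) · K⁻¹ · (kg⁻¹·m·s²) = m³·A⁻¹·K⁻¹.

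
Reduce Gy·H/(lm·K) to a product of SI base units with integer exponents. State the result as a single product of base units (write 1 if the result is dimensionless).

lm = cd·sr = cd (luminous flux; sr is dimensionless).
So lm⁻¹ = cd⁻¹.
Gy = J/kg (absorbed dose = energy per mass),
    = m²·s⁻².
H = Wb/A (inductance = flux per current),
    = kg·m²·s⁻²·A⁻².
Combining: lm⁻¹·K⁻¹·Gy·H = cd⁻¹ · K⁻¹ · (m²·s⁻²) · (kg·m²·s⁻²·A⁻²) = kg·m⁴·s⁻⁴·A⁻²·K⁻¹·cd⁻¹.

kg·m⁴·s⁻⁴·A⁻²·K⁻¹·cd⁻¹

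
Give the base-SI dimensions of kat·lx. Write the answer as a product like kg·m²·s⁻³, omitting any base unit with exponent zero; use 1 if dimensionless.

kat = s⁻¹·mol.
lx = m⁻²·cd.
Combining: kat·lx = (s⁻¹·mol) · (m⁻²·cd) = m⁻²·s⁻¹·mol·cd.

m⁻²·s⁻¹·mol·cd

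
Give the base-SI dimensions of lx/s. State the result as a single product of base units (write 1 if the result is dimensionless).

m⁻²·s⁻¹·cd

lx = lm/m² (illuminance = luminous flux per area),
    = m⁻²·cd.
Combining: lx·s⁻¹ = (m⁻²·cd) · s⁻¹ = m⁻²·s⁻¹·cd.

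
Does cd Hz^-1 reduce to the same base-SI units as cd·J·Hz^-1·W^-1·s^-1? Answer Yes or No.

Yes

Left side:
  Hz = 1/s = s⁻¹ (frequency is cycles per second).
  So Hz⁻¹ = s.
  Combining: cd·Hz⁻¹ = cd · s = s·cd.
Right side:
  J = N·m (work = force × distance),
      = kg·m²·s⁻².
  Hz = 1/s = s⁻¹ (frequency is cycles per second).
  So Hz⁻¹ = s.
  W = J/s (power = energy per time),
      = kg·m²·s⁻³.
  So W⁻¹ = kg⁻¹·m⁻²·s³.
  Combining: cd·J·Hz⁻¹·W⁻¹·s⁻¹ = cd · (kg·m²·s⁻²) · s · (kg⁻¹·m⁻²·s³) · s⁻¹ = s·cd.
Both reduce to s·cd.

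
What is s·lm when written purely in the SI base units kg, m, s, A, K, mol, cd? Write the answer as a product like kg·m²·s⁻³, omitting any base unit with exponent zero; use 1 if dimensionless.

lm = cd·sr = cd (luminous flux; sr is dimensionless).
Combining: s·lm = s · cd = s·cd.

s·cd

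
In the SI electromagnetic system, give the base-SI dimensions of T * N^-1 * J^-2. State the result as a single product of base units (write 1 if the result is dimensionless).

T = kg·s⁻²·A⁻¹.
N = kg·m·s⁻².
So N⁻¹ = kg⁻¹·m⁻¹·s².
J = kg·m²·s⁻².
So J⁻² = kg⁻²·m⁻⁴·s⁴.
Combining: T·N⁻¹·J⁻² = (kg·s⁻²·A⁻¹) · (kg⁻¹·m⁻¹·s²) · (kg⁻²·m⁻⁴·s⁴) = kg⁻²·m⁻⁵·s⁴·A⁻¹.

kg⁻²·m⁻⁵·s⁴·A⁻¹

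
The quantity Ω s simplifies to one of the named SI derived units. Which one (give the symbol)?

H

Ω = kg·m²·s⁻³·A⁻².
Combining: Ω·s = (kg·m²·s⁻³·A⁻²) · s = kg·m²·s⁻²·A⁻².
kg·m²·s⁻²·A⁻² is the base-SI form of the henry.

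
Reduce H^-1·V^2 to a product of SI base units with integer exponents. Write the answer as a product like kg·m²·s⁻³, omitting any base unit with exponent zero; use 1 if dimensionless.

H = Wb/A (inductance = flux per current),
    = kg·m²·s⁻²·A⁻².
So H⁻¹ = kg⁻¹·m⁻²·s²·A².
V = W/A (potential = power per current),
    = kg·m²·s⁻³·A⁻¹.
So V² = kg²·m⁴·s⁻⁶·A⁻².
Combining: H⁻¹·V² = (kg⁻¹·m⁻²·s²·A²) · (kg²·m⁴·s⁻⁶·A⁻²) = kg·m²·s⁻⁴.

kg·m²·s⁻⁴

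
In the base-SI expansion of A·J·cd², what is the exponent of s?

-2

J = kg·m²·s⁻².
Combining: A·J·cd² = A · (kg·m²·s⁻²) · cd² = kg·m²·s⁻²·A·cd².
The exponent of s is -2.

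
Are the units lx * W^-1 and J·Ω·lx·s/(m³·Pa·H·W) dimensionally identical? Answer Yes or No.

Left side:
  lx = m⁻²·cd.
  W = kg·m²·s⁻³.
  So W⁻¹ = kg⁻¹·m⁻²·s³.
  Combining: lx·W⁻¹ = (m⁻²·cd) · (kg⁻¹·m⁻²·s³) = kg⁻¹·m⁻⁴·s³·cd.
Right side:
  J = N·m (work = force × distance),
      = kg·m²·s⁻².
  Ω = V/A (resistance = voltage per current),
      = kg·m²·s⁻³·A⁻².
  lx = lm/m² (illuminance = luminous flux per area),
      = m⁻²·cd.
  Pa = N/m² (pressure = force per area),
      = kg·m⁻¹·s⁻².
  So Pa⁻¹ = kg⁻¹·m·s².
  H = Wb/A (inductance = flux per current),
      = kg·m²·s⁻²·A⁻².
  So H⁻¹ = kg⁻¹·m⁻²·s²·A².
  W = J/s (power = energy per time),
      = kg·m²·s⁻³.
  So W⁻¹ = kg⁻¹·m⁻²·s³.
  Combining: J·Ω·m⁻³·lx·s·Pa⁻¹·H⁻¹·W⁻¹ = (kg·m²·s⁻²) · (kg·m²·s⁻³·A⁻²) · m⁻³ · (m⁻²·cd) · s · (kg⁻¹·m·s²) · (kg⁻¹·m⁻²·s²·A²) · (kg⁻¹·m⁻²·s³) = kg⁻¹·m⁻⁴·s³·cd.
Both reduce to kg⁻¹·m⁻⁴·s³·cd.

Yes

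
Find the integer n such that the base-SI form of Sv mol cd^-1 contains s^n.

Sv = m²·s⁻².
Combining: Sv·mol·cd⁻¹ = (m²·s⁻²) · mol · cd⁻¹ = m²·s⁻²·mol·cd⁻¹.
The exponent of s is -2.

-2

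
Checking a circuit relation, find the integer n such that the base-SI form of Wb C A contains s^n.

Wb = kg·m²·s⁻²·A⁻¹.
C = s·A.
Combining: Wb·C·A = (kg·m²·s⁻²·A⁻¹) · (s·A) · A = kg·m²·s⁻¹·A.
The exponent of s is -1.

-1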